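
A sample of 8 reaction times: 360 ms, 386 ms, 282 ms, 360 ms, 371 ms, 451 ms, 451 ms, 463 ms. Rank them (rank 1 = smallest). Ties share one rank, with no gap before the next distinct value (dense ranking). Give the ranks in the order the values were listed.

Sorted (ascending): 282, 360, 360, 371, 386, 451, 451, 463
The 2 values of 360 share dense rank 2.
The 2 values of 451 share dense rank 5.
Remaining distinct values take the next consecutive integers.

2, 4, 1, 2, 3, 5, 5, 6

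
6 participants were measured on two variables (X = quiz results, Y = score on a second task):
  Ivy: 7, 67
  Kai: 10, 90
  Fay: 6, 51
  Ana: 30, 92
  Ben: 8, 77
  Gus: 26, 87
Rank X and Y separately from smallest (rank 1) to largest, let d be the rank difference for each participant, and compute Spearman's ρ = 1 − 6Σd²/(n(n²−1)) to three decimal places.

0.943

Ranks of variable 1: 2, 4, 1, 6, 3, 5
Ranks of variable 2: 2, 5, 1, 6, 3, 4
d = r₁ − r₂: 0, -1, 0, 0, 0, 1
d²: 0, 1, 0, 0, 0, 1; Σd² = 2
ρ = 1 − 6·2/(6·35) = 1 − 12/210 = 0.943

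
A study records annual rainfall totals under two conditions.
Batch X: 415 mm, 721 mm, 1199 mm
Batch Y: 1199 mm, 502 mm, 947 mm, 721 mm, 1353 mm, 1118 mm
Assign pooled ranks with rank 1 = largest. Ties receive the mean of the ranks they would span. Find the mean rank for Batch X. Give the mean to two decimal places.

6.00

Sorted (descending): 1353, 1199, 1199, 1118, 947, 721, 721, 502, 415
The 2 values of 1199 occupy positions 2–3 → average rank (2+3)/2 = 2.5.
The 2 values of 721 occupy positions 6–7 → average rank (6+7)/2 = 6.5.
Batch X values → pooled ranks: 415→9, 721→6.5, 1199→2.5
Mean rank = (9 + 6.5 + 2.5) / 3 = 6.00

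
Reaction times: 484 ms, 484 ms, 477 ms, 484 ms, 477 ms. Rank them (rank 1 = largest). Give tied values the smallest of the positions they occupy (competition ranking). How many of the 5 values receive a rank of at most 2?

3

Sorted (descending): 484, 484, 484, 477, 477
The 3 values of 484 occupy positions 1–3 → each gets rank 1.
The 2 values of 477 occupy positions 4–5 → each gets rank 4.
Ranks ≤ 2: {1, 1, 1} → 3 values.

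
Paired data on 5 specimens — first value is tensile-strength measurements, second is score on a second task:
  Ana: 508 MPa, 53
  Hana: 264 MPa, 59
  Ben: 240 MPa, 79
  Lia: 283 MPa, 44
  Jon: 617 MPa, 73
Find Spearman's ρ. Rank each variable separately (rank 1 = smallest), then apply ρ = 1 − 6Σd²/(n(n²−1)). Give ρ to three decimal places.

-0.300

Ranks of variable 1: 4, 2, 1, 3, 5
Ranks of variable 2: 2, 3, 5, 1, 4
d = r₁ − r₂: 2, -1, -4, 2, 1
d²: 4, 1, 16, 4, 1; Σd² = 26
ρ = 1 − 6·26/(5·24) = 1 − 156/120 = -0.300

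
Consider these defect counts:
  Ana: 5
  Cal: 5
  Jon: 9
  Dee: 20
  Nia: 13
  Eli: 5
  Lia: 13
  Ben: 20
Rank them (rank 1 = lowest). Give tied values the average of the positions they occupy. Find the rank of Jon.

4

Sorted (ascending): 5, 5, 5, 9, 13, 13, 20, 20
The 3 values of 5 occupy positions 1–3 → average rank 2.
The 2 values of 13 occupy positions 5–6 → average rank (5+6)/2 = 5.5.
The 2 values of 20 occupy positions 7–8 → average rank (7+8)/2 = 7.5.
Jon has value 9 → rank 4.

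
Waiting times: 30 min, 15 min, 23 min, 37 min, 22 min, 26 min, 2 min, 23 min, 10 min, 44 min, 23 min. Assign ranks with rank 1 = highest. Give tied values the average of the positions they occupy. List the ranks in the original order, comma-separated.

Sorted (descending): 44, 37, 30, 26, 23, 23, 23, 22, 15, 10, 2
The 3 values of 23 occupy positions 5–7 → average rank 6.

3, 9, 6, 2, 8, 4, 11, 6, 10, 1, 6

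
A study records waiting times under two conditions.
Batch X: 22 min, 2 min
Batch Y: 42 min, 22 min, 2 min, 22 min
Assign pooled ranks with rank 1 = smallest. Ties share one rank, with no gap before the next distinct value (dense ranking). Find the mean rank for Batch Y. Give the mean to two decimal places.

2.00

Sorted (ascending): 2, 2, 22, 22, 22, 42
The 2 values of 2 share dense rank 1.
The 3 values of 22 share dense rank 2.
Remaining distinct values take the next consecutive integers.
Batch Y values → pooled ranks: 42→3, 22→2, 2→1, 22→2
Mean rank = (3 + 2 + 1 + 2) / 4 = 2.00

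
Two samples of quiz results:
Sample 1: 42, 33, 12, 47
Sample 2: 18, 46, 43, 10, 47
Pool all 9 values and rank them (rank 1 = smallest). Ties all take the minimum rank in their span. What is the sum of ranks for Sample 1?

Sorted (ascending): 10, 12, 18, 33, 42, 43, 46, 47, 47
The 2 values of 47 occupy positions 8–9 → each gets rank 8.
Sample 1 values → pooled ranks: 42→5, 33→4, 12→2, 47→8
Rank sum = 5 + 4 + 2 + 8 = 19

19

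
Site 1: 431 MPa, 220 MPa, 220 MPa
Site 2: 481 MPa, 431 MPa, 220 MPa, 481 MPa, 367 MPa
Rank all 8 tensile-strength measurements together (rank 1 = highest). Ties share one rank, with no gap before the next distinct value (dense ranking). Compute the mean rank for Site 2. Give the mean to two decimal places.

Sorted (descending): 481, 481, 431, 431, 367, 220, 220, 220
The 2 values of 481 share dense rank 1.
The 2 values of 431 share dense rank 2.
The 3 values of 220 share dense rank 4.
Remaining distinct values take the next consecutive integers.
Site 2 values → pooled ranks: 481→1, 431→2, 220→4, 481→1, 367→3
Mean rank = (1 + 2 + 4 + 1 + 3) / 5 = 2.20

2.20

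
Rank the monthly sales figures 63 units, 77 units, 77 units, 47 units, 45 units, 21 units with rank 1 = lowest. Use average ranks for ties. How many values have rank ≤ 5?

Sorted (ascending): 21, 45, 47, 63, 77, 77
The 2 values of 77 occupy positions 5–6 → average rank (5+6)/2 = 5.5.
Ranks ≤ 5: {1, 2, 3, 4} → 4 values.

4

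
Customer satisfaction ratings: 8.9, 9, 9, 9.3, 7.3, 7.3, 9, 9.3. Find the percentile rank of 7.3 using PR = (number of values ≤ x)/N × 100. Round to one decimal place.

N = 8.
Strictly below 7.3: 0. Equal to 7.3: 2.
PR = 2/8 × 100 = 25.0

25.0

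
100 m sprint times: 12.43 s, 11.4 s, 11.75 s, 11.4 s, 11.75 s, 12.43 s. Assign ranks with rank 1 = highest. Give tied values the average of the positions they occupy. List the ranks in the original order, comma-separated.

Sorted (descending): 12.43, 12.43, 11.75, 11.75, 11.4, 11.4
The 2 values of 12.43 occupy positions 1–2 → average rank (1+2)/2 = 1.5.
The 2 values of 11.75 occupy positions 3–4 → average rank (3+4)/2 = 3.5.
The 2 values of 11.4 occupy positions 5–6 → average rank (5+6)/2 = 5.5.

1.5, 5.5, 3.5, 5.5, 3.5, 1.5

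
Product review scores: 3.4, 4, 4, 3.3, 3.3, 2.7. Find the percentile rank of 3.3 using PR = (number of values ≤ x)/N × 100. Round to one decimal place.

50.0

N = 6.
Strictly below 3.3: 1. Equal to 3.3: 2.
PR = 3/6 × 100 = 50.0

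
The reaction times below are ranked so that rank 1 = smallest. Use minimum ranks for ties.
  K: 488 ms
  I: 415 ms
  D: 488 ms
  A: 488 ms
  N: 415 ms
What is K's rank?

3

Sorted (ascending): 415, 415, 488, 488, 488
The 2 values of 415 occupy positions 1–2 → each gets rank 1.
The 3 values of 488 occupy positions 3–5 → each gets rank 3.
K has value 488 ms → rank 3.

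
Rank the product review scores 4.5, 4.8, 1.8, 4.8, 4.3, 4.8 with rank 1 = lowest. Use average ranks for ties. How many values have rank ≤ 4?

Sorted (ascending): 1.8, 4.3, 4.5, 4.8, 4.8, 4.8
The 3 values of 4.8 occupy positions 4–6 → average rank 5.
Ranks ≤ 4: {1, 2, 3} → 3 values.

3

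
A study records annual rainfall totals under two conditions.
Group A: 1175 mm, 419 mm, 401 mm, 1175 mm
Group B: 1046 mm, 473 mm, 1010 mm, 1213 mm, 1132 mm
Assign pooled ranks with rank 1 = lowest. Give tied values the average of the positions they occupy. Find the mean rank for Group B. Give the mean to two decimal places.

5.40

Sorted (ascending): 401, 419, 473, 1010, 1046, 1132, 1175, 1175, 1213
The 2 values of 1175 occupy positions 7–8 → average rank (7+8)/2 = 7.5.
Group B values → pooled ranks: 1046→5, 473→3, 1010→4, 1213→9, 1132→6
Mean rank = (5 + 3 + 4 + 9 + 6) / 5 = 5.40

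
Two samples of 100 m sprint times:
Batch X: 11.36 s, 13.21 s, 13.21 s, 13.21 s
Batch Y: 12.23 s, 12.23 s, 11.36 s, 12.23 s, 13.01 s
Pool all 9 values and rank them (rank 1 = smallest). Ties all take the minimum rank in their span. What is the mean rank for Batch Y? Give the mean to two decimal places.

3.20

Sorted (ascending): 11.36, 11.36, 12.23, 12.23, 12.23, 13.01, 13.21, 13.21, 13.21
The 2 values of 11.36 occupy positions 1–2 → each gets rank 1.
The 3 values of 12.23 occupy positions 3–5 → each gets rank 3.
The 3 values of 13.21 occupy positions 7–9 → each gets rank 7.
Batch Y values → pooled ranks: 12.23→3, 12.23→3, 11.36→1, 12.23→3, 13.01→6
Mean rank = (3 + 3 + 1 + 3 + 6) / 5 = 3.20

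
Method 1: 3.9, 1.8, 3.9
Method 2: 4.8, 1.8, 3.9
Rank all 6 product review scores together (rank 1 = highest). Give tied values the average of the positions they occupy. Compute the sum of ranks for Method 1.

Sorted (descending): 4.8, 3.9, 3.9, 3.9, 1.8, 1.8
The 3 values of 3.9 occupy positions 2–4 → average rank 3.
The 2 values of 1.8 occupy positions 5–6 → average rank (5+6)/2 = 5.5.
Method 1 values → pooled ranks: 3.9→3, 1.8→5.5, 3.9→3
Rank sum = 3 + 5.5 + 3 = 11.5

11.5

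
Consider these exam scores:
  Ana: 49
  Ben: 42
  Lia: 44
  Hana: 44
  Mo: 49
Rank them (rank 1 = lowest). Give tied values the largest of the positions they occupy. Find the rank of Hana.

Sorted (ascending): 42, 44, 44, 49, 49
The 2 values of 44 occupy positions 2–3 → each gets rank 3.
The 2 values of 49 occupy positions 4–5 → each gets rank 5.
Hana has value 44 → rank 3.

3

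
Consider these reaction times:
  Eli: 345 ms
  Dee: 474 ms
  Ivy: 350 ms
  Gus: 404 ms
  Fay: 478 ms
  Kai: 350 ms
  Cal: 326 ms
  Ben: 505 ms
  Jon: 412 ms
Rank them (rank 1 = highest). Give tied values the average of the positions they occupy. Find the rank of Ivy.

Sorted (descending): 505, 478, 474, 412, 404, 350, 350, 345, 326
The 2 values of 350 occupy positions 6–7 → average rank (6+7)/2 = 6.5.
Ivy has value 350 ms → rank 6.5.

6.5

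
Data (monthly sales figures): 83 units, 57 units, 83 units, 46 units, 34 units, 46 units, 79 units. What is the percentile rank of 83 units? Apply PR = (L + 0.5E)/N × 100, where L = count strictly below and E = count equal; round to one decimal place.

85.7

N = 7.
Strictly below 83: 5. Equal to 83: 2.
PR = (5 + 0.5·2)/7 × 100 = 85.7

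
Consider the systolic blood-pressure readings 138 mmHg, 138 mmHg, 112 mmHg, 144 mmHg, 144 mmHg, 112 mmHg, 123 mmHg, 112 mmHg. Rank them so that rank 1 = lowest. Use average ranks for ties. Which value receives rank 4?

Sorted (ascending): 112, 112, 112, 123, 138, 138, 144, 144
The 3 values of 112 occupy positions 1–3 → average rank 2.
The 2 values of 138 occupy positions 5–6 → average rank (5+6)/2 = 5.5.
The 2 values of 144 occupy positions 7–8 → average rank (7+8)/2 = 7.5.
Rank 4 → value 123.

123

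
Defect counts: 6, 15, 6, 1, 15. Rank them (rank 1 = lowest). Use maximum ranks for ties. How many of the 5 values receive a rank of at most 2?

Sorted (ascending): 1, 6, 6, 15, 15
The 2 values of 6 occupy positions 2–3 → each gets rank 3.
The 2 values of 15 occupy positions 4–5 → each gets rank 5.
Ranks ≤ 2: {1} → 1 value.

1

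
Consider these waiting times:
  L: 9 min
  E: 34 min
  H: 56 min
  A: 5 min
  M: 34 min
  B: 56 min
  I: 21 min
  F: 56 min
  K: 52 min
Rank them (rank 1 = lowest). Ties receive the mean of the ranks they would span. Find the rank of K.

6

Sorted (ascending): 5, 9, 21, 34, 34, 52, 56, 56, 56
The 2 values of 34 occupy positions 4–5 → average rank (4+5)/2 = 4.5.
The 3 values of 56 occupy positions 7–9 → average rank 8.
K has value 52 min → rank 6.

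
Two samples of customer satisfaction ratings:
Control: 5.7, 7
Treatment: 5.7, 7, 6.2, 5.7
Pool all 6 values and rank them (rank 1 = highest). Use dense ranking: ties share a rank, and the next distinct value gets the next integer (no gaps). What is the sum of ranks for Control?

4

Sorted (descending): 7, 7, 6.2, 5.7, 5.7, 5.7
The 2 values of 7 share dense rank 1.
The 3 values of 5.7 share dense rank 3.
Remaining distinct values take the next consecutive integers.
Control values → pooled ranks: 5.7→3, 7→1
Rank sum = 3 + 1 = 4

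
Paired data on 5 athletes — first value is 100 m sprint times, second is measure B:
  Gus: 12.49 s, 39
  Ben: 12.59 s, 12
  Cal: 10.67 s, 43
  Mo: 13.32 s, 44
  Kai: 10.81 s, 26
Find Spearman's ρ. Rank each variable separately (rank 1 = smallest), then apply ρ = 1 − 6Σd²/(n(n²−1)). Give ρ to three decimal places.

Ranks of variable 1: 3, 4, 1, 5, 2
Ranks of variable 2: 3, 1, 4, 5, 2
d = r₁ − r₂: 0, 3, -3, 0, 0
d²: 0, 9, 9, 0, 0; Σd² = 18
ρ = 1 − 6·18/(5·24) = 1 − 108/120 = 0.100

0.100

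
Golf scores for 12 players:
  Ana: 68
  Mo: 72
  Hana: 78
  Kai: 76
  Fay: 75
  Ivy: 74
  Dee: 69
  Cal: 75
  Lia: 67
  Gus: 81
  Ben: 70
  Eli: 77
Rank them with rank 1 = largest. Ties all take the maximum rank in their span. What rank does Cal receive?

6

Sorted (descending): 81, 78, 77, 76, 75, 75, 74, 72, 70, 69, 68, 67
The 2 values of 75 occupy positions 5–6 → each gets rank 6.
Cal has value 75 → rank 6.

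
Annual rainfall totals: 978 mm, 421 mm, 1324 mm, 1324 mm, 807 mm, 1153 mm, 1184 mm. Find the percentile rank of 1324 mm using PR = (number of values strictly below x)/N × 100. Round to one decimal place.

71.4

N = 7.
Strictly below 1324: 5. Equal to 1324: 2.
PR = 5/7 × 100 = 71.4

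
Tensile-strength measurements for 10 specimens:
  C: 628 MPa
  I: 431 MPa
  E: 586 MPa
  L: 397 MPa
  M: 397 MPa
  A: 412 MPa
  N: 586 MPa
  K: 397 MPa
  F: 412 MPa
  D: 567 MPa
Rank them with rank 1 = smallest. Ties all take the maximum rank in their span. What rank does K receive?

Sorted (ascending): 397, 397, 397, 412, 412, 431, 567, 586, 586, 628
The 3 values of 397 occupy positions 1–3 → each gets rank 3.
The 2 values of 412 occupy positions 4–5 → each gets rank 5.
The 2 values of 586 occupy positions 8–9 → each gets rank 9.
K has value 397 MPa → rank 3.

3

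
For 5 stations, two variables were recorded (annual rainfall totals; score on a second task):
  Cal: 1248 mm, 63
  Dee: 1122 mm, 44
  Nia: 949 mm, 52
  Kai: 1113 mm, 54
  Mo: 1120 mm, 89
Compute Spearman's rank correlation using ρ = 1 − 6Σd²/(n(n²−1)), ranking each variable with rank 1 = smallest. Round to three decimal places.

0.200

Ranks of variable 1: 5, 4, 1, 2, 3
Ranks of variable 2: 4, 1, 2, 3, 5
d = r₁ − r₂: 1, 3, -1, -1, -2
d²: 1, 9, 1, 1, 4; Σd² = 16
ρ = 1 − 6·16/(5·24) = 1 − 96/120 = 0.200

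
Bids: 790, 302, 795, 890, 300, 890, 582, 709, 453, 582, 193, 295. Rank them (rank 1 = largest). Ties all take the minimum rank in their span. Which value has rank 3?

Sorted (descending): 890, 890, 795, 790, 709, 582, 582, 453, 302, 300, 295, 193
The 2 values of 890 occupy positions 1–2 → each gets rank 1.
The 2 values of 582 occupy positions 6–7 → each gets rank 6.
Rank 3 → value 795.

795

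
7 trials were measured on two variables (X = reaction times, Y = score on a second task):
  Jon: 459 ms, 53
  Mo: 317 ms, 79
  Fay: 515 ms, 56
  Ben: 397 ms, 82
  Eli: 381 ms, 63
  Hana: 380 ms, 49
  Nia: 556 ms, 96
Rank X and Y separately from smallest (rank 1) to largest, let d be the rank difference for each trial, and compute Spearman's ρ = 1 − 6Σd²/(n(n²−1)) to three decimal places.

Ranks of variable 1: 5, 1, 6, 4, 3, 2, 7
Ranks of variable 2: 2, 5, 3, 6, 4, 1, 7
d = r₁ − r₂: 3, -4, 3, -2, -1, 1, 0
d²: 9, 16, 9, 4, 1, 1, 0; Σd² = 40
ρ = 1 − 6·40/(7·48) = 1 − 240/336 = 0.286

0.286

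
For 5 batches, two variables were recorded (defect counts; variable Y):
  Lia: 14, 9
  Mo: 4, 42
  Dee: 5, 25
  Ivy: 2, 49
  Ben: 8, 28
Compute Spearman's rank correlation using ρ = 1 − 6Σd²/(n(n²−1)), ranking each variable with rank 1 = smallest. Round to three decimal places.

-0.900

Ranks of variable 1: 5, 2, 3, 1, 4
Ranks of variable 2: 1, 4, 2, 5, 3
d = r₁ − r₂: 4, -2, 1, -4, 1
d²: 16, 4, 1, 16, 1; Σd² = 38
ρ = 1 − 6·38/(5·24) = 1 − 228/120 = -0.900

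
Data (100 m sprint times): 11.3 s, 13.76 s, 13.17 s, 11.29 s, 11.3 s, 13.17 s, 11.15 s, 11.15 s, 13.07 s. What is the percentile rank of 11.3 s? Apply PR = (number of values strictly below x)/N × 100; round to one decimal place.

33.3

N = 9.
Strictly below 11.3: 3. Equal to 11.3: 2.
PR = 3/9 × 100 = 33.3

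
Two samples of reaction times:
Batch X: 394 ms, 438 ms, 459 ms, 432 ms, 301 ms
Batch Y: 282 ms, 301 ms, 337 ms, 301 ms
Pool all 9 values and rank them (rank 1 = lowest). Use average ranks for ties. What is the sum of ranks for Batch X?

33

Sorted (ascending): 282, 301, 301, 301, 337, 394, 432, 438, 459
The 3 values of 301 occupy positions 2–4 → average rank 3.
Batch X values → pooled ranks: 394→6, 438→8, 459→9, 432→7, 301→3
Rank sum = 6 + 8 + 9 + 7 + 3 = 33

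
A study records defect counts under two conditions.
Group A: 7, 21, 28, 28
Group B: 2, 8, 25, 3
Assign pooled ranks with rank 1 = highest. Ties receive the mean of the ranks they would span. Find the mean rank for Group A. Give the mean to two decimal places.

3.25

Sorted (descending): 28, 28, 25, 21, 8, 7, 3, 2
The 2 values of 28 occupy positions 1–2 → average rank (1+2)/2 = 1.5.
Group A values → pooled ranks: 7→6, 21→4, 28→1.5, 28→1.5
Mean rank = (6 + 4 + 1.5 + 1.5) / 4 = 3.25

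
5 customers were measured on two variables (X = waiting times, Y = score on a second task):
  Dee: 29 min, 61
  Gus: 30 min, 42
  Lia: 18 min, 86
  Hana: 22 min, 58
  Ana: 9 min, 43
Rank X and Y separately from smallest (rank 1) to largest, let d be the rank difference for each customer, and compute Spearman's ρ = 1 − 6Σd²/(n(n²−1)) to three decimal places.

Ranks of variable 1: 4, 5, 2, 3, 1
Ranks of variable 2: 4, 1, 5, 3, 2
d = r₁ − r₂: 0, 4, -3, 0, -1
d²: 0, 16, 9, 0, 1; Σd² = 26
ρ = 1 − 6·26/(5·24) = 1 − 156/120 = -0.300

-0.300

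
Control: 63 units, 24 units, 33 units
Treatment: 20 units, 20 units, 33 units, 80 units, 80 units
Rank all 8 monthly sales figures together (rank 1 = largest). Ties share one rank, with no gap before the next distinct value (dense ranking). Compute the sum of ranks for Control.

Sorted (descending): 80, 80, 63, 33, 33, 24, 20, 20
The 2 values of 80 share dense rank 1.
The 2 values of 33 share dense rank 3.
The 2 values of 20 share dense rank 5.
Remaining distinct values take the next consecutive integers.
Control values → pooled ranks: 63→2, 24→4, 33→3
Rank sum = 2 + 4 + 3 = 9

9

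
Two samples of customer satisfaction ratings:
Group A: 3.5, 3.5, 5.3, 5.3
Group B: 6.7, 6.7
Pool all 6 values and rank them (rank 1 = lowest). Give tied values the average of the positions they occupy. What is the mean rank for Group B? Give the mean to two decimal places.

Sorted (ascending): 3.5, 3.5, 5.3, 5.3, 6.7, 6.7
The 2 values of 3.5 occupy positions 1–2 → average rank (1+2)/2 = 1.5.
The 2 values of 5.3 occupy positions 3–4 → average rank (3+4)/2 = 3.5.
The 2 values of 6.7 occupy positions 5–6 → average rank (5+6)/2 = 5.5.
Group B values → pooled ranks: 6.7→5.5, 6.7→5.5
Mean rank = (5.5 + 5.5) / 2 = 5.50

5.50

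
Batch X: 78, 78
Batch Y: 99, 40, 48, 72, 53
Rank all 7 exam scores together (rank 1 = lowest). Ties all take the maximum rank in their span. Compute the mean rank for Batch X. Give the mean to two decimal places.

6.00

Sorted (ascending): 40, 48, 53, 72, 78, 78, 99
The 2 values of 78 occupy positions 5–6 → each gets rank 6.
Batch X values → pooled ranks: 78→6, 78→6
Mean rank = (6 + 6) / 2 = 6.00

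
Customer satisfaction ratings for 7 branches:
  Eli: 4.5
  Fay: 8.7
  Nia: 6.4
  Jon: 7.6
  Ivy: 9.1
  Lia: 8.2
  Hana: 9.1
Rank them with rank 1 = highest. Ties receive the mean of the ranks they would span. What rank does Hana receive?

1.5

Sorted (descending): 9.1, 9.1, 8.7, 8.2, 7.6, 6.4, 4.5
The 2 values of 9.1 occupy positions 1–2 → average rank (1+2)/2 = 1.5.
Hana has value 9.1 → rank 1.5.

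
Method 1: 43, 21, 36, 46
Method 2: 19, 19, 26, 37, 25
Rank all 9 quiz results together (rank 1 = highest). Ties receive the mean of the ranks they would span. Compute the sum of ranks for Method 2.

31

Sorted (descending): 46, 43, 37, 36, 26, 25, 21, 19, 19
The 2 values of 19 occupy positions 8–9 → average rank (8+9)/2 = 8.5.
Method 2 values → pooled ranks: 19→8.5, 19→8.5, 26→5, 37→3, 25→6
Rank sum = 8.5 + 8.5 + 5 + 3 + 6 = 31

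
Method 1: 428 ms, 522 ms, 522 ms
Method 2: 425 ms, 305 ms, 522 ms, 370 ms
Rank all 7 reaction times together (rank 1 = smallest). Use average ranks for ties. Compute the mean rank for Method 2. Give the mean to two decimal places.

3.00

Sorted (ascending): 305, 370, 425, 428, 522, 522, 522
The 3 values of 522 occupy positions 5–7 → average rank 6.
Method 2 values → pooled ranks: 425→3, 305→1, 522→6, 370→2
Mean rank = (3 + 1 + 6 + 2) / 4 = 3.00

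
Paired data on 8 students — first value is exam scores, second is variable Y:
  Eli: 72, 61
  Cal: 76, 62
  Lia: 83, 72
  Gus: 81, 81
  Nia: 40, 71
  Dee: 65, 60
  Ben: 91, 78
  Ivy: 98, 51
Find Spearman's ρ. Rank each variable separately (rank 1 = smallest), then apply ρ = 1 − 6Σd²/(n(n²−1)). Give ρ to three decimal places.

0.119

Ranks of variable 1: 3, 4, 6, 5, 1, 2, 7, 8
Ranks of variable 2: 3, 4, 6, 8, 5, 2, 7, 1
d = r₁ − r₂: 0, 0, 0, -3, -4, 0, 0, 7
d²: 0, 0, 0, 9, 16, 0, 0, 49; Σd² = 74
ρ = 1 − 6·74/(8·63) = 1 − 444/504 = 0.119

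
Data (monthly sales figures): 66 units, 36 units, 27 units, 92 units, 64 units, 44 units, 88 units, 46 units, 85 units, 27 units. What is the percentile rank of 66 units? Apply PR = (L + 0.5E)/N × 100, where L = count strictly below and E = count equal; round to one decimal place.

65.0

N = 10.
Strictly below 66: 6. Equal to 66: 1.
PR = (6 + 0.5·1)/10 × 100 = 65.0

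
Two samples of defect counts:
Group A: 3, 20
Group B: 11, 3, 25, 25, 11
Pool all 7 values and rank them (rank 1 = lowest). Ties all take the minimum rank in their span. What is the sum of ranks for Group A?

Sorted (ascending): 3, 3, 11, 11, 20, 25, 25
The 2 values of 3 occupy positions 1–2 → each gets rank 1.
The 2 values of 11 occupy positions 3–4 → each gets rank 3.
The 2 values of 25 occupy positions 6–7 → each gets rank 6.
Group A values → pooled ranks: 3→1, 20→5
Rank sum = 1 + 5 = 6

6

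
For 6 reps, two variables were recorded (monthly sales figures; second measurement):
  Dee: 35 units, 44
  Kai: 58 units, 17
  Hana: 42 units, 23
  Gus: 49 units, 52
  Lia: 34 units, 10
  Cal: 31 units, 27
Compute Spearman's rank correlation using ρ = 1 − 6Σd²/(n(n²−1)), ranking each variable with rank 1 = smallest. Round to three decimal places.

Ranks of variable 1: 3, 6, 4, 5, 2, 1
Ranks of variable 2: 5, 2, 3, 6, 1, 4
d = r₁ − r₂: -2, 4, 1, -1, 1, -3
d²: 4, 16, 1, 1, 1, 9; Σd² = 32
ρ = 1 − 6·32/(6·35) = 1 − 192/210 = 0.086

0.086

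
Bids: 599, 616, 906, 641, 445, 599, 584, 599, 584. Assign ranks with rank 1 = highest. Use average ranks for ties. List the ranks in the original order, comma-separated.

Sorted (descending): 906, 641, 616, 599, 599, 599, 584, 584, 445
The 3 values of 599 occupy positions 4–6 → average rank 5.
The 2 values of 584 occupy positions 7–8 → average rank (7+8)/2 = 7.5.

5, 3, 1, 2, 9, 5, 7.5, 5, 7.5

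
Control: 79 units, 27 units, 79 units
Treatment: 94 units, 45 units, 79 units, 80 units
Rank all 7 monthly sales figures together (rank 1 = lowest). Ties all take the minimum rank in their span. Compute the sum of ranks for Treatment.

18

Sorted (ascending): 27, 45, 79, 79, 79, 80, 94
The 3 values of 79 occupy positions 3–5 → each gets rank 3.
Treatment values → pooled ranks: 94→7, 45→2, 79→3, 80→6
Rank sum = 7 + 2 + 3 + 6 = 18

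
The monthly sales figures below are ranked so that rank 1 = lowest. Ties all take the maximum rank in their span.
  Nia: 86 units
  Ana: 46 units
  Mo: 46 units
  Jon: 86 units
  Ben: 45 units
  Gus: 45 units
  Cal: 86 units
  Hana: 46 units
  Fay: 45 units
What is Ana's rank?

6

Sorted (ascending): 45, 45, 45, 46, 46, 46, 86, 86, 86
The 3 values of 45 occupy positions 1–3 → each gets rank 3.
The 3 values of 46 occupy positions 4–6 → each gets rank 6.
The 3 values of 86 occupy positions 7–9 → each gets rank 9.
Ana has value 46 units → rank 6.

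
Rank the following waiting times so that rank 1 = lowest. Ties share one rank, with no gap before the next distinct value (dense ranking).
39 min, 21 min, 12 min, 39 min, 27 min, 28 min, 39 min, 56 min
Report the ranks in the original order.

Sorted (ascending): 12, 21, 27, 28, 39, 39, 39, 56
The 3 values of 39 share dense rank 5.
Remaining distinct values take the next consecutive integers.

5, 2, 1, 5, 3, 4, 5, 6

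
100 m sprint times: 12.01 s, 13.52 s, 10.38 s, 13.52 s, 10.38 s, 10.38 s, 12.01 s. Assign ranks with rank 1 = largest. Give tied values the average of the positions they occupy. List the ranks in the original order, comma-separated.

Sorted (descending): 13.52, 13.52, 12.01, 12.01, 10.38, 10.38, 10.38
The 2 values of 13.52 occupy positions 1–2 → average rank (1+2)/2 = 1.5.
The 2 values of 12.01 occupy positions 3–4 → average rank (3+4)/2 = 3.5.
The 3 values of 10.38 occupy positions 5–7 → average rank 6.

3.5, 1.5, 6, 1.5, 6, 6, 3.5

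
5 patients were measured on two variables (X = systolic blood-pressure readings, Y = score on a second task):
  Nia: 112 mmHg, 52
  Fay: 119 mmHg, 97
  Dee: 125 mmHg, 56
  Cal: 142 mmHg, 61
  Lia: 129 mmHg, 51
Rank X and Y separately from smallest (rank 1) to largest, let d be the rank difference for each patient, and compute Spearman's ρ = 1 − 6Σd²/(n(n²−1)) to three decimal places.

Ranks of variable 1: 1, 2, 3, 5, 4
Ranks of variable 2: 2, 5, 3, 4, 1
d = r₁ − r₂: -1, -3, 0, 1, 3
d²: 1, 9, 0, 1, 9; Σd² = 20
ρ = 1 − 6·20/(5·24) = 1 − 120/120 = 0.000

0.000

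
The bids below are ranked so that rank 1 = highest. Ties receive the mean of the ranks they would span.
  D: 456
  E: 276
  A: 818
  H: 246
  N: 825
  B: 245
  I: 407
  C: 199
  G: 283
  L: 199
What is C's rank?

9.5

Sorted (descending): 825, 818, 456, 407, 283, 276, 246, 245, 199, 199
The 2 values of 199 occupy positions 9–10 → average rank (9+10)/2 = 9.5.
C has value 199 → rank 9.5.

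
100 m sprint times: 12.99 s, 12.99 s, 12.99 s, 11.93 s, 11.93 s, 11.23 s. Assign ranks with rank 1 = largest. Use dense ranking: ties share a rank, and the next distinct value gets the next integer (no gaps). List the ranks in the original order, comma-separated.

1, 1, 1, 2, 2, 3

Sorted (descending): 12.99, 12.99, 12.99, 11.93, 11.93, 11.23
The 3 values of 12.99 share dense rank 1.
The 2 values of 11.93 share dense rank 2.
Remaining distinct values take the next consecutive integers.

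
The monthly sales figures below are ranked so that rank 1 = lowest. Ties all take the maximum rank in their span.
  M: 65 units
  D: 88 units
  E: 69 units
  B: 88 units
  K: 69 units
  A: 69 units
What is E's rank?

Sorted (ascending): 65, 69, 69, 69, 88, 88
The 3 values of 69 occupy positions 2–4 → each gets rank 4.
The 2 values of 88 occupy positions 5–6 → each gets rank 6.
E has value 69 units → rank 4.

4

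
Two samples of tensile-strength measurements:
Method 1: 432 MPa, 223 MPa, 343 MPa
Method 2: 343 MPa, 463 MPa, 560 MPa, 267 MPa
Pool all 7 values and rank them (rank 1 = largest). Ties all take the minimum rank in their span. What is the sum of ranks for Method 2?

13

Sorted (descending): 560, 463, 432, 343, 343, 267, 223
The 2 values of 343 occupy positions 4–5 → each gets rank 4.
Method 2 values → pooled ranks: 343→4, 463→2, 560→1, 267→6
Rank sum = 4 + 2 + 1 + 6 = 13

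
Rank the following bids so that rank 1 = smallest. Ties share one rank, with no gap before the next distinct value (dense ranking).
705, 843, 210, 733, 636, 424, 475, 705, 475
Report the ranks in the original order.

Sorted (ascending): 210, 424, 475, 475, 636, 705, 705, 733, 843
The 2 values of 475 share dense rank 3.
The 2 values of 705 share dense rank 5.
Remaining distinct values take the next consecutive integers.

5, 7, 1, 6, 4, 2, 3, 5, 3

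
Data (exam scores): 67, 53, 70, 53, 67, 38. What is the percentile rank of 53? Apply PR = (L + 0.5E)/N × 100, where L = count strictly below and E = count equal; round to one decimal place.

N = 6.
Strictly below 53: 1. Equal to 53: 2.
PR = (1 + 0.5·2)/6 × 100 = 33.3

33.3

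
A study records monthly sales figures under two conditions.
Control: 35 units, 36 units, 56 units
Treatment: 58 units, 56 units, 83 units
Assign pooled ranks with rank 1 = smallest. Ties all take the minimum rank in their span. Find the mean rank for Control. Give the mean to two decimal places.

2.00

Sorted (ascending): 35, 36, 56, 56, 58, 83
The 2 values of 56 occupy positions 3–4 → each gets rank 3.
Control values → pooled ranks: 35→1, 36→2, 56→3
Mean rank = (1 + 2 + 3) / 3 = 2.00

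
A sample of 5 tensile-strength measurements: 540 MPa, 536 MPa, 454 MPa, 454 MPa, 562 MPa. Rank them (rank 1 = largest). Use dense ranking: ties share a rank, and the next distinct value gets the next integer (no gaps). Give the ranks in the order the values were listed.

Sorted (descending): 562, 540, 536, 454, 454
The 2 values of 454 share dense rank 4.
Remaining distinct values take the next consecutive integers.

2, 3, 4, 4, 1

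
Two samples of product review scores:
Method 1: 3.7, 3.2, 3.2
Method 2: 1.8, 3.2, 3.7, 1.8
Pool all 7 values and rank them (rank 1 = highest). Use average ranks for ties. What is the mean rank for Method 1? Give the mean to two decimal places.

3.17

Sorted (descending): 3.7, 3.7, 3.2, 3.2, 3.2, 1.8, 1.8
The 2 values of 3.7 occupy positions 1–2 → average rank (1+2)/2 = 1.5.
The 3 values of 3.2 occupy positions 3–5 → average rank 4.
The 2 values of 1.8 occupy positions 6–7 → average rank (6+7)/2 = 6.5.
Method 1 values → pooled ranks: 3.7→1.5, 3.2→4, 3.2→4
Mean rank = (1.5 + 4 + 4) / 3 = 3.17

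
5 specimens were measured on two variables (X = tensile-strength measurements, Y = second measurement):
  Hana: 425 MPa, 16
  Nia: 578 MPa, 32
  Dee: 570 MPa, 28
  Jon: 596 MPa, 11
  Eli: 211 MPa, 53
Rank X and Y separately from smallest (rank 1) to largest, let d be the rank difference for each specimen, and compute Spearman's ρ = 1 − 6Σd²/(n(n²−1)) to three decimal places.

Ranks of variable 1: 2, 4, 3, 5, 1
Ranks of variable 2: 2, 4, 3, 1, 5
d = r₁ − r₂: 0, 0, 0, 4, -4
d²: 0, 0, 0, 16, 16; Σd² = 32
ρ = 1 − 6·32/(5·24) = 1 − 192/120 = -0.600

-0.600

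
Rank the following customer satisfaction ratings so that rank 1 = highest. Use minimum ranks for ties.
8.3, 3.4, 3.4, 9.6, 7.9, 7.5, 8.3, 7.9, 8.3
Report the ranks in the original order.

Sorted (descending): 9.6, 8.3, 8.3, 8.3, 7.9, 7.9, 7.5, 3.4, 3.4
The 3 values of 8.3 occupy positions 2–4 → each gets rank 2.
The 2 values of 7.9 occupy positions 5–6 → each gets rank 5.
The 2 values of 3.4 occupy positions 8–9 → each gets rank 8.

2, 8, 8, 1, 5, 7, 2, 5, 2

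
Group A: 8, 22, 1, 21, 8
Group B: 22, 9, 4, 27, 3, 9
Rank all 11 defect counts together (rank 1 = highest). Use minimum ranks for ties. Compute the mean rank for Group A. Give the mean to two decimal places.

6.20

Sorted (descending): 27, 22, 22, 21, 9, 9, 8, 8, 4, 3, 1
The 2 values of 22 occupy positions 2–3 → each gets rank 2.
The 2 values of 9 occupy positions 5–6 → each gets rank 5.
The 2 values of 8 occupy positions 7–8 → each gets rank 7.
Group A values → pooled ranks: 8→7, 22→2, 1→11, 21→4, 8→7
Mean rank = (7 + 2 + 11 + 4 + 7) / 5 = 6.20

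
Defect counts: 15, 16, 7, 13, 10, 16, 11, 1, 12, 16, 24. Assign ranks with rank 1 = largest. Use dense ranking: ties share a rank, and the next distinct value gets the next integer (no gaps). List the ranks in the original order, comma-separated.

Sorted (descending): 24, 16, 16, 16, 15, 13, 12, 11, 10, 7, 1
The 3 values of 16 share dense rank 2.
Remaining distinct values take the next consecutive integers.

3, 2, 8, 4, 7, 2, 6, 9, 5, 2, 1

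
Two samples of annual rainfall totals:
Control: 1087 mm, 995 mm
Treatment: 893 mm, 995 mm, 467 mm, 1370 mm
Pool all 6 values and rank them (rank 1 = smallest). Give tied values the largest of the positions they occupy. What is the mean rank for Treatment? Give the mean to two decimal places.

3.25

Sorted (ascending): 467, 893, 995, 995, 1087, 1370
The 2 values of 995 occupy positions 3–4 → each gets rank 4.
Treatment values → pooled ranks: 893→2, 995→4, 467→1, 1370→6
Mean rank = (2 + 4 + 1 + 6) / 4 = 3.25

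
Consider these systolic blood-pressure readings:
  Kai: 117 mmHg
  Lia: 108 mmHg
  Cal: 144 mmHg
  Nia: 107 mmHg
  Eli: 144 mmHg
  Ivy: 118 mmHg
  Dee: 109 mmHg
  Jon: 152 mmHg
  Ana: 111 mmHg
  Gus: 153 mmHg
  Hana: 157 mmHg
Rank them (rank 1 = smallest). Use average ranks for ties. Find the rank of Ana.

Sorted (ascending): 107, 108, 109, 111, 117, 118, 144, 144, 152, 153, 157
The 2 values of 144 occupy positions 7–8 → average rank (7+8)/2 = 7.5.
Ana has value 111 mmHg → rank 4.

4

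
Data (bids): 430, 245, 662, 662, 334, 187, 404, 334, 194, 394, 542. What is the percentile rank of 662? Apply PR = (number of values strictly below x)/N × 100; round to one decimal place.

N = 11.
Strictly below 662: 9. Equal to 662: 2.
PR = 9/11 × 100 = 81.8

81.8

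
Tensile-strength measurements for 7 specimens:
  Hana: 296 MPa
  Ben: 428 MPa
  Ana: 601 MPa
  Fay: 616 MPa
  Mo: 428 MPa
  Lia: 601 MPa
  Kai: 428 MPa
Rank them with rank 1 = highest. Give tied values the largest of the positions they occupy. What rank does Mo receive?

6

Sorted (descending): 616, 601, 601, 428, 428, 428, 296
The 2 values of 601 occupy positions 2–3 → each gets rank 3.
The 3 values of 428 occupy positions 4–6 → each gets rank 6.
Mo has value 428 MPa → rank 6.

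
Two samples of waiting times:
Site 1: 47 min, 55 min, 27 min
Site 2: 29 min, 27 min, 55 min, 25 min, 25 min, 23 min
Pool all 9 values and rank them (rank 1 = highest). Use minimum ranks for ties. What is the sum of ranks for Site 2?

Sorted (descending): 55, 55, 47, 29, 27, 27, 25, 25, 23
The 2 values of 55 occupy positions 1–2 → each gets rank 1.
The 2 values of 27 occupy positions 5–6 → each gets rank 5.
The 2 values of 25 occupy positions 7–8 → each gets rank 7.
Site 2 values → pooled ranks: 29→4, 27→5, 55→1, 25→7, 25→7, 23→9
Rank sum = 4 + 5 + 1 + 7 + 7 + 9 = 33

33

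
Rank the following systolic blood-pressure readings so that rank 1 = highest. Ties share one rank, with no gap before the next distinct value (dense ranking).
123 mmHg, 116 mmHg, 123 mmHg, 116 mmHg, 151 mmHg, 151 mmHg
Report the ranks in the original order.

Sorted (descending): 151, 151, 123, 123, 116, 116
The 2 values of 151 share dense rank 1.
The 2 values of 123 share dense rank 2.
The 2 values of 116 share dense rank 3.

2, 3, 2, 3, 1, 1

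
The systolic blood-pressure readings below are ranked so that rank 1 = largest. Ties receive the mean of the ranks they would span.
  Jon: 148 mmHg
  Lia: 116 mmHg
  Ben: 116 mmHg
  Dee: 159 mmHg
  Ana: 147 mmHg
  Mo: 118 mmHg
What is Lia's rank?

5.5

Sorted (descending): 159, 148, 147, 118, 116, 116
The 2 values of 116 occupy positions 5–6 → average rank (5+6)/2 = 5.5.
Lia has value 116 mmHg → rank 5.5.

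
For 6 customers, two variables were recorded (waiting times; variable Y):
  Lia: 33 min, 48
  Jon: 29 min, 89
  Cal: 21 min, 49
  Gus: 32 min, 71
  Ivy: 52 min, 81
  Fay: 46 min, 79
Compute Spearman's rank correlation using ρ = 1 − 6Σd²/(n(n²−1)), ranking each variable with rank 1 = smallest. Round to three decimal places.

Ranks of variable 1: 4, 2, 1, 3, 6, 5
Ranks of variable 2: 1, 6, 2, 3, 5, 4
d = r₁ − r₂: 3, -4, -1, 0, 1, 1
d²: 9, 16, 1, 0, 1, 1; Σd² = 28
ρ = 1 − 6·28/(6·35) = 1 − 168/210 = 0.200

0.200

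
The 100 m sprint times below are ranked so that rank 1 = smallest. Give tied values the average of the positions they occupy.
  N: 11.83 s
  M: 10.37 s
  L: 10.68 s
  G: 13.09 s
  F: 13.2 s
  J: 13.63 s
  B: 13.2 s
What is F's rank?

Sorted (ascending): 10.37, 10.68, 11.83, 13.09, 13.2, 13.2, 13.63
The 2 values of 13.2 occupy positions 5–6 → average rank (5+6)/2 = 5.5.
F has value 13.2 s → rank 5.5.

5.5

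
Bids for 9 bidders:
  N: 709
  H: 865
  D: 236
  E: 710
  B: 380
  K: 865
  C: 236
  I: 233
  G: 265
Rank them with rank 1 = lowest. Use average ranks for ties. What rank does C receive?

2.5

Sorted (ascending): 233, 236, 236, 265, 380, 709, 710, 865, 865
The 2 values of 236 occupy positions 2–3 → average rank (2+3)/2 = 2.5.
The 2 values of 865 occupy positions 8–9 → average rank (8+9)/2 = 8.5.
C has value 236 → rank 2.5.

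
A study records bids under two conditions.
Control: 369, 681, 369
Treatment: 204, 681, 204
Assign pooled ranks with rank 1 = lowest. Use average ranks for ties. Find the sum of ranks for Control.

12.5

Sorted (ascending): 204, 204, 369, 369, 681, 681
The 2 values of 204 occupy positions 1–2 → average rank (1+2)/2 = 1.5.
The 2 values of 369 occupy positions 3–4 → average rank (3+4)/2 = 3.5.
The 2 values of 681 occupy positions 5–6 → average rank (5+6)/2 = 5.5.
Control values → pooled ranks: 369→3.5, 681→5.5, 369→3.5
Rank sum = 3.5 + 5.5 + 3.5 = 12.5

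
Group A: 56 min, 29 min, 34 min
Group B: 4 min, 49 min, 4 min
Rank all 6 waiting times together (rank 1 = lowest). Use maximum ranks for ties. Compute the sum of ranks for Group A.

13

Sorted (ascending): 4, 4, 29, 34, 49, 56
The 2 values of 4 occupy positions 1–2 → each gets rank 2.
Group A values → pooled ranks: 56→6, 29→3, 34→4
Rank sum = 6 + 3 + 4 = 13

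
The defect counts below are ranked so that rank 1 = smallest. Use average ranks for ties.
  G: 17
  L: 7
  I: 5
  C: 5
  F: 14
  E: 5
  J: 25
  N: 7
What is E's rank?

Sorted (ascending): 5, 5, 5, 7, 7, 14, 17, 25
The 3 values of 5 occupy positions 1–3 → average rank 2.
The 2 values of 7 occupy positions 4–5 → average rank (4+5)/2 = 4.5.
E has value 5 → rank 2.

2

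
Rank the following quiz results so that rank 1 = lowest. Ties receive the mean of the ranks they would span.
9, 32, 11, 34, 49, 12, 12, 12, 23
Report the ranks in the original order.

1, 7, 2, 8, 9, 4, 4, 4, 6

Sorted (ascending): 9, 11, 12, 12, 12, 23, 32, 34, 49
The 3 values of 12 occupy positions 3–5 → average rank 4.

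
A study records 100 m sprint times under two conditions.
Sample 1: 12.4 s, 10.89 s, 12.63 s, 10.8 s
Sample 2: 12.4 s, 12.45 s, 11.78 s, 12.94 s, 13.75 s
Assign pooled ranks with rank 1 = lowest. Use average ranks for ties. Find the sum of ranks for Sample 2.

Sorted (ascending): 10.8, 10.89, 11.78, 12.4, 12.4, 12.45, 12.63, 12.94, 13.75
The 2 values of 12.4 occupy positions 4–5 → average rank (4+5)/2 = 4.5.
Sample 2 values → pooled ranks: 12.4→4.5, 12.45→6, 11.78→3, 12.94→8, 13.75→9
Rank sum = 4.5 + 6 + 3 + 8 + 9 = 30.5

30.5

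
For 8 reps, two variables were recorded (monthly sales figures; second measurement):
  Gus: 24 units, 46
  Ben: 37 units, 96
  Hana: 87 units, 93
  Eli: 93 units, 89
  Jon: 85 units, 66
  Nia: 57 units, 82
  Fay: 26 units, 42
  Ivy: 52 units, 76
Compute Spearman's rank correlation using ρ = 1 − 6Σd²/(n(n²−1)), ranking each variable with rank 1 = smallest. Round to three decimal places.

0.524

Ranks of variable 1: 1, 3, 7, 8, 6, 5, 2, 4
Ranks of variable 2: 2, 8, 7, 6, 3, 5, 1, 4
d = r₁ − r₂: -1, -5, 0, 2, 3, 0, 1, 0
d²: 1, 25, 0, 4, 9, 0, 1, 0; Σd² = 40
ρ = 1 − 6·40/(8·63) = 1 − 240/504 = 0.524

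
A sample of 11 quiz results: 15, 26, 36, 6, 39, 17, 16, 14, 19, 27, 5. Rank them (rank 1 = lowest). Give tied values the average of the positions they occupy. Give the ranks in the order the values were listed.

Sorted (ascending): 5, 6, 14, 15, 16, 17, 19, 26, 27, 36, 39
No ties — each value takes its position as its rank.

4, 8, 10, 2, 11, 6, 5, 3, 7, 9, 1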